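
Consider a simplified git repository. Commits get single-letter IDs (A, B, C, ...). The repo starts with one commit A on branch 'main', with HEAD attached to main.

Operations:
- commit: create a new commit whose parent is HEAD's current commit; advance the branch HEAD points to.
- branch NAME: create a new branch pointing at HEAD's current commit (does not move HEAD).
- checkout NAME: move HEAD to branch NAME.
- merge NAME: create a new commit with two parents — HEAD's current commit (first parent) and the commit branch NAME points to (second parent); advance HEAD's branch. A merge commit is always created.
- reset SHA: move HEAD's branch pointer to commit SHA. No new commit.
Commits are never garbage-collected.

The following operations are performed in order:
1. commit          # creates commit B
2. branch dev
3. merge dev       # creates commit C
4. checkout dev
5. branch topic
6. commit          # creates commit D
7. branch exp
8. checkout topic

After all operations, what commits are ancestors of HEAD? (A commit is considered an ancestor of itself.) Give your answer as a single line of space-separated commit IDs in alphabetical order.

After op 1 (commit): HEAD=main@B [main=B]
After op 2 (branch): HEAD=main@B [dev=B main=B]
After op 3 (merge): HEAD=main@C [dev=B main=C]
After op 4 (checkout): HEAD=dev@B [dev=B main=C]
After op 5 (branch): HEAD=dev@B [dev=B main=C topic=B]
After op 6 (commit): HEAD=dev@D [dev=D main=C topic=B]
After op 7 (branch): HEAD=dev@D [dev=D exp=D main=C topic=B]
After op 8 (checkout): HEAD=topic@B [dev=D exp=D main=C topic=B]

Answer: A B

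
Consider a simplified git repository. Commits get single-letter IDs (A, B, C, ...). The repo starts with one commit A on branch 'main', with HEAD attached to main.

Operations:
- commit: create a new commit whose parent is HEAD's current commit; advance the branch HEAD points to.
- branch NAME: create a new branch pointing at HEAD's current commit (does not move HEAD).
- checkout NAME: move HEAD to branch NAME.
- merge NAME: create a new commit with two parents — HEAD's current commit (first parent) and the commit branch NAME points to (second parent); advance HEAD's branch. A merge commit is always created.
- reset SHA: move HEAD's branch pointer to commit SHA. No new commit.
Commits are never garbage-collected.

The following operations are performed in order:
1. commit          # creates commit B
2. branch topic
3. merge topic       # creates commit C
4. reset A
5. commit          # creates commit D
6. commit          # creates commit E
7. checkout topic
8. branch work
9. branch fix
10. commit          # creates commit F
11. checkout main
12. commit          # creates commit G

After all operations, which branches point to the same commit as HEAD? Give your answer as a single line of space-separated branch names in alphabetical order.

After op 1 (commit): HEAD=main@B [main=B]
After op 2 (branch): HEAD=main@B [main=B topic=B]
After op 3 (merge): HEAD=main@C [main=C topic=B]
After op 4 (reset): HEAD=main@A [main=A topic=B]
After op 5 (commit): HEAD=main@D [main=D topic=B]
After op 6 (commit): HEAD=main@E [main=E topic=B]
After op 7 (checkout): HEAD=topic@B [main=E topic=B]
After op 8 (branch): HEAD=topic@B [main=E topic=B work=B]
After op 9 (branch): HEAD=topic@B [fix=B main=E topic=B work=B]
After op 10 (commit): HEAD=topic@F [fix=B main=E topic=F work=B]
After op 11 (checkout): HEAD=main@E [fix=B main=E topic=F work=B]
After op 12 (commit): HEAD=main@G [fix=B main=G topic=F work=B]

Answer: main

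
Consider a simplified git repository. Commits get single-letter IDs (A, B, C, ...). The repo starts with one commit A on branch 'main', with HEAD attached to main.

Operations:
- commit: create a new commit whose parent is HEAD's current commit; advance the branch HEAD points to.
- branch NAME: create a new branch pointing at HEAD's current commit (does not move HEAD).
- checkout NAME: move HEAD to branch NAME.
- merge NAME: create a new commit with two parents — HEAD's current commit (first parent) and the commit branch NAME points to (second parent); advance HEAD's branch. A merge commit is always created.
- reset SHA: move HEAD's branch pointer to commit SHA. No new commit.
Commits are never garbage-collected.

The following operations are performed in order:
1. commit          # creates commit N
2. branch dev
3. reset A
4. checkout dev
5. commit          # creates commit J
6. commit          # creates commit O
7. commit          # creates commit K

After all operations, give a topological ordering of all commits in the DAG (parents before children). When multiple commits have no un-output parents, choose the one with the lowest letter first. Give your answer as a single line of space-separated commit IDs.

Answer: A N J O K

Derivation:
After op 1 (commit): HEAD=main@N [main=N]
After op 2 (branch): HEAD=main@N [dev=N main=N]
After op 3 (reset): HEAD=main@A [dev=N main=A]
After op 4 (checkout): HEAD=dev@N [dev=N main=A]
After op 5 (commit): HEAD=dev@J [dev=J main=A]
After op 6 (commit): HEAD=dev@O [dev=O main=A]
After op 7 (commit): HEAD=dev@K [dev=K main=A]
commit A: parents=[]
commit J: parents=['N']
commit K: parents=['O']
commit N: parents=['A']
commit O: parents=['J']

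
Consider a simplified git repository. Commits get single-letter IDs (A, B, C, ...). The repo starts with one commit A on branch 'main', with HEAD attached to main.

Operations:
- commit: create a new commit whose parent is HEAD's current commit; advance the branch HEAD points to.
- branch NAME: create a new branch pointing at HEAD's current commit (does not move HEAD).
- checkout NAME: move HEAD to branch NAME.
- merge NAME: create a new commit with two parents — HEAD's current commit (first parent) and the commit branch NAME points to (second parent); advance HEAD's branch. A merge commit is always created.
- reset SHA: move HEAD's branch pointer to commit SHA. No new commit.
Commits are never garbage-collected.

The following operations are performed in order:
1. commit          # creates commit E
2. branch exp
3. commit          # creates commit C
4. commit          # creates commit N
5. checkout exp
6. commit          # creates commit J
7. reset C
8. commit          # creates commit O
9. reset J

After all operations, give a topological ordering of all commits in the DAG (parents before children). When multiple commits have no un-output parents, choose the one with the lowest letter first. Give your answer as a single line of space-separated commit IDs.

Answer: A E C J N O

Derivation:
After op 1 (commit): HEAD=main@E [main=E]
After op 2 (branch): HEAD=main@E [exp=E main=E]
After op 3 (commit): HEAD=main@C [exp=E main=C]
After op 4 (commit): HEAD=main@N [exp=E main=N]
After op 5 (checkout): HEAD=exp@E [exp=E main=N]
After op 6 (commit): HEAD=exp@J [exp=J main=N]
After op 7 (reset): HEAD=exp@C [exp=C main=N]
After op 8 (commit): HEAD=exp@O [exp=O main=N]
After op 9 (reset): HEAD=exp@J [exp=J main=N]
commit A: parents=[]
commit C: parents=['E']
commit E: parents=['A']
commit J: parents=['E']
commit N: parents=['C']
commit O: parents=['C']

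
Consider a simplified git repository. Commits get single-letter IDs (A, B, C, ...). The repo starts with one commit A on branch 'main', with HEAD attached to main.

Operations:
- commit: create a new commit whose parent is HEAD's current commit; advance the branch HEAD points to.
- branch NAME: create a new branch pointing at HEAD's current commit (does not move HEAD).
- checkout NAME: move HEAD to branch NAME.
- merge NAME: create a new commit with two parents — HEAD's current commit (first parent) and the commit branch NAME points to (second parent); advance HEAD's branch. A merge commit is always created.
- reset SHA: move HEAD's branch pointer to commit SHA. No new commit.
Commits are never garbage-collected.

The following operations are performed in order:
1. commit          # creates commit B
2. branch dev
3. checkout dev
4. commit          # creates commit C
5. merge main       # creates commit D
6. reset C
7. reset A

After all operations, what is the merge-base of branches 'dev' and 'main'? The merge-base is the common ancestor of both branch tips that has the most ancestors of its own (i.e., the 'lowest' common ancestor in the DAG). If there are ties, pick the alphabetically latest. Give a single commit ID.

After op 1 (commit): HEAD=main@B [main=B]
After op 2 (branch): HEAD=main@B [dev=B main=B]
After op 3 (checkout): HEAD=dev@B [dev=B main=B]
After op 4 (commit): HEAD=dev@C [dev=C main=B]
After op 5 (merge): HEAD=dev@D [dev=D main=B]
After op 6 (reset): HEAD=dev@C [dev=C main=B]
After op 7 (reset): HEAD=dev@A [dev=A main=B]
ancestors(dev=A): ['A']
ancestors(main=B): ['A', 'B']
common: ['A']

Answer: A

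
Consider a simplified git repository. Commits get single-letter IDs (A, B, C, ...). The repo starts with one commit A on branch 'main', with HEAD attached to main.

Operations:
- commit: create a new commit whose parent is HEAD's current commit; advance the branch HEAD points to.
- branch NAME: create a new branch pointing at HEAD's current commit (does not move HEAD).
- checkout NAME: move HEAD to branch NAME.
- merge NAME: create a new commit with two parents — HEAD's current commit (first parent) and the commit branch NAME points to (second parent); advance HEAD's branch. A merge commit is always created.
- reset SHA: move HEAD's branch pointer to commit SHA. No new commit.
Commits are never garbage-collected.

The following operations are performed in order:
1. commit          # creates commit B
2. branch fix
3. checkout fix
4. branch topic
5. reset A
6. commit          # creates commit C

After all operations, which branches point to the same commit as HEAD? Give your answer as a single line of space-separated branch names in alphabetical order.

After op 1 (commit): HEAD=main@B [main=B]
After op 2 (branch): HEAD=main@B [fix=B main=B]
After op 3 (checkout): HEAD=fix@B [fix=B main=B]
After op 4 (branch): HEAD=fix@B [fix=B main=B topic=B]
After op 5 (reset): HEAD=fix@A [fix=A main=B topic=B]
After op 6 (commit): HEAD=fix@C [fix=C main=B topic=B]

Answer: fix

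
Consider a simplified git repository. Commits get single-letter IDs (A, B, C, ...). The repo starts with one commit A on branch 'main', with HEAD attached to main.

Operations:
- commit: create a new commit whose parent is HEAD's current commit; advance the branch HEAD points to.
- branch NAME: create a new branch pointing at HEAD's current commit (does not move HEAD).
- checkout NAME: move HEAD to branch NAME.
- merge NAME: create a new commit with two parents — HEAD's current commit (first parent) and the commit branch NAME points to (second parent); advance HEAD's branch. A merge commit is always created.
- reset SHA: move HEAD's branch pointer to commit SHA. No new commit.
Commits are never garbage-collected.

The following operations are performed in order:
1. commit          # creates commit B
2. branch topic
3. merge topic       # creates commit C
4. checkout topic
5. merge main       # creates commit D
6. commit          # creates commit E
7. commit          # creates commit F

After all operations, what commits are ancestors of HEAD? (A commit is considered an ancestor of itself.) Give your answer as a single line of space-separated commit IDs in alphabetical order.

After op 1 (commit): HEAD=main@B [main=B]
After op 2 (branch): HEAD=main@B [main=B topic=B]
After op 3 (merge): HEAD=main@C [main=C topic=B]
After op 4 (checkout): HEAD=topic@B [main=C topic=B]
After op 5 (merge): HEAD=topic@D [main=C topic=D]
After op 6 (commit): HEAD=topic@E [main=C topic=E]
After op 7 (commit): HEAD=topic@F [main=C topic=F]

Answer: A B C D E F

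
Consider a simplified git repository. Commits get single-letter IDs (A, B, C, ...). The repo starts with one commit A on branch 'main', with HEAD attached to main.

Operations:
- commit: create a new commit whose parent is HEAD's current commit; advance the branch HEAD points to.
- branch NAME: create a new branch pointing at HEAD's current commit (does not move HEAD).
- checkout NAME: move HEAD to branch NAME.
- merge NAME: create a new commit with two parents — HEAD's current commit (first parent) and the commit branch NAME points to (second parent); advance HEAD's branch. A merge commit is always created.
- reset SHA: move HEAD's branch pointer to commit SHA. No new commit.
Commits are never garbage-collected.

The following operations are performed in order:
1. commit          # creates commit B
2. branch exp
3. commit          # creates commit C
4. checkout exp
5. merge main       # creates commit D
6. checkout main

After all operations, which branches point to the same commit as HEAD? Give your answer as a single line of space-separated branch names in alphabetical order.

Answer: main

Derivation:
After op 1 (commit): HEAD=main@B [main=B]
After op 2 (branch): HEAD=main@B [exp=B main=B]
After op 3 (commit): HEAD=main@C [exp=B main=C]
After op 4 (checkout): HEAD=exp@B [exp=B main=C]
After op 5 (merge): HEAD=exp@D [exp=D main=C]
After op 6 (checkout): HEAD=main@C [exp=D main=C]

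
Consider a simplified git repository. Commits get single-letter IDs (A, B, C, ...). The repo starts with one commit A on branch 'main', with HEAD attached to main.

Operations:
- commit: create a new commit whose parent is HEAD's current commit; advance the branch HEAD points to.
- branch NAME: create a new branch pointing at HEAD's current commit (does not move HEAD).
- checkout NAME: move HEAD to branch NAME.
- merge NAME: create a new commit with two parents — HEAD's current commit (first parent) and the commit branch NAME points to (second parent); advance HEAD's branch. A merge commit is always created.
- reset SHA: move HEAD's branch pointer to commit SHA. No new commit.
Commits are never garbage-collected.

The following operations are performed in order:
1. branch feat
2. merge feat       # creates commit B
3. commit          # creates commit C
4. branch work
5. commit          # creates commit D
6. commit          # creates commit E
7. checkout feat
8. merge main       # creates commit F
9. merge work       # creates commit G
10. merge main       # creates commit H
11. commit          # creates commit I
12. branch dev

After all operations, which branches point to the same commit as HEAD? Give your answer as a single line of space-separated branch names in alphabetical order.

After op 1 (branch): HEAD=main@A [feat=A main=A]
After op 2 (merge): HEAD=main@B [feat=A main=B]
After op 3 (commit): HEAD=main@C [feat=A main=C]
After op 4 (branch): HEAD=main@C [feat=A main=C work=C]
After op 5 (commit): HEAD=main@D [feat=A main=D work=C]
After op 6 (commit): HEAD=main@E [feat=A main=E work=C]
After op 7 (checkout): HEAD=feat@A [feat=A main=E work=C]
After op 8 (merge): HEAD=feat@F [feat=F main=E work=C]
After op 9 (merge): HEAD=feat@G [feat=G main=E work=C]
After op 10 (merge): HEAD=feat@H [feat=H main=E work=C]
After op 11 (commit): HEAD=feat@I [feat=I main=E work=C]
After op 12 (branch): HEAD=feat@I [dev=I feat=I main=E work=C]

Answer: dev feat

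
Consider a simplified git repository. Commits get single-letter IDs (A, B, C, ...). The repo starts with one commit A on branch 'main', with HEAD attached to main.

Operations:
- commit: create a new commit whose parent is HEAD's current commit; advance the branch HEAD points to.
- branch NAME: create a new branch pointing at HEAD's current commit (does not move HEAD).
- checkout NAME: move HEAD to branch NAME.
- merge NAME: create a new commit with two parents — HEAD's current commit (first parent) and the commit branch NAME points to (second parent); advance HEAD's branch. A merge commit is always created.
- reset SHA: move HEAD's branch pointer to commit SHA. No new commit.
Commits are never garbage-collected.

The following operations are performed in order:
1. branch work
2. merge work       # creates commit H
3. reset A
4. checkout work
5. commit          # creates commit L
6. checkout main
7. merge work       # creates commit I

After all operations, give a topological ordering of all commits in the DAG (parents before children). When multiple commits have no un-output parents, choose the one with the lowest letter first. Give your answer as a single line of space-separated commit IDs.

Answer: A H L I

Derivation:
After op 1 (branch): HEAD=main@A [main=A work=A]
After op 2 (merge): HEAD=main@H [main=H work=A]
After op 3 (reset): HEAD=main@A [main=A work=A]
After op 4 (checkout): HEAD=work@A [main=A work=A]
After op 5 (commit): HEAD=work@L [main=A work=L]
After op 6 (checkout): HEAD=main@A [main=A work=L]
After op 7 (merge): HEAD=main@I [main=I work=L]
commit A: parents=[]
commit H: parents=['A', 'A']
commit I: parents=['A', 'L']
commit L: parents=['A']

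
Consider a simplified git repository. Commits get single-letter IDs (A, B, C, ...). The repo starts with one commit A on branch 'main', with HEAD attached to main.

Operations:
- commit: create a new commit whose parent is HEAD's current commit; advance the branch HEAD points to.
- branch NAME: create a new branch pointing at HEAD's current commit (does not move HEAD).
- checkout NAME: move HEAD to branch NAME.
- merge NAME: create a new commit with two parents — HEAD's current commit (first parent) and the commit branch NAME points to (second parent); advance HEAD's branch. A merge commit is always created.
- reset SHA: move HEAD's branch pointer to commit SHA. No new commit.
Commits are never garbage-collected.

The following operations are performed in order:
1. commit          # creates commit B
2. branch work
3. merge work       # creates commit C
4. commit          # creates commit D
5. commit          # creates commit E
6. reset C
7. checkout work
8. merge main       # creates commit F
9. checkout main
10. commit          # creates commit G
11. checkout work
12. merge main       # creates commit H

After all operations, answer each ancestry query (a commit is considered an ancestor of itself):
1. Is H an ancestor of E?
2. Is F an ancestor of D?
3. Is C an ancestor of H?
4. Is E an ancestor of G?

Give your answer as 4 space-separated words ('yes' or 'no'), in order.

After op 1 (commit): HEAD=main@B [main=B]
After op 2 (branch): HEAD=main@B [main=B work=B]
After op 3 (merge): HEAD=main@C [main=C work=B]
After op 4 (commit): HEAD=main@D [main=D work=B]
After op 5 (commit): HEAD=main@E [main=E work=B]
After op 6 (reset): HEAD=main@C [main=C work=B]
After op 7 (checkout): HEAD=work@B [main=C work=B]
After op 8 (merge): HEAD=work@F [main=C work=F]
After op 9 (checkout): HEAD=main@C [main=C work=F]
After op 10 (commit): HEAD=main@G [main=G work=F]
After op 11 (checkout): HEAD=work@F [main=G work=F]
After op 12 (merge): HEAD=work@H [main=G work=H]
ancestors(E) = {A,B,C,D,E}; H in? no
ancestors(D) = {A,B,C,D}; F in? no
ancestors(H) = {A,B,C,F,G,H}; C in? yes
ancestors(G) = {A,B,C,G}; E in? no

Answer: no no yes no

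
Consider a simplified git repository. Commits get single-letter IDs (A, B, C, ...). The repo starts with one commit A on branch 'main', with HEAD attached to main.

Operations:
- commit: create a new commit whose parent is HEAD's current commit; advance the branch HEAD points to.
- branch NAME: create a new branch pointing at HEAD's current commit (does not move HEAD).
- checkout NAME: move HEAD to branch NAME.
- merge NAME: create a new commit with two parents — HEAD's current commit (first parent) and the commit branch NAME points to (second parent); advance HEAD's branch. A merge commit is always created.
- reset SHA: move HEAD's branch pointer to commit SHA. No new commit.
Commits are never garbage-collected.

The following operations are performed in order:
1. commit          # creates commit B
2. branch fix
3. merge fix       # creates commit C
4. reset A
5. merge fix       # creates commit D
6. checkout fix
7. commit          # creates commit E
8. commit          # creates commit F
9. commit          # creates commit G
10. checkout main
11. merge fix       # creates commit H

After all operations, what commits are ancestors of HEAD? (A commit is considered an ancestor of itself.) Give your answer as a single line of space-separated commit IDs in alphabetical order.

After op 1 (commit): HEAD=main@B [main=B]
After op 2 (branch): HEAD=main@B [fix=B main=B]
After op 3 (merge): HEAD=main@C [fix=B main=C]
After op 4 (reset): HEAD=main@A [fix=B main=A]
After op 5 (merge): HEAD=main@D [fix=B main=D]
After op 6 (checkout): HEAD=fix@B [fix=B main=D]
After op 7 (commit): HEAD=fix@E [fix=E main=D]
After op 8 (commit): HEAD=fix@F [fix=F main=D]
After op 9 (commit): HEAD=fix@G [fix=G main=D]
After op 10 (checkout): HEAD=main@D [fix=G main=D]
After op 11 (merge): HEAD=main@H [fix=G main=H]

Answer: A B D E F G H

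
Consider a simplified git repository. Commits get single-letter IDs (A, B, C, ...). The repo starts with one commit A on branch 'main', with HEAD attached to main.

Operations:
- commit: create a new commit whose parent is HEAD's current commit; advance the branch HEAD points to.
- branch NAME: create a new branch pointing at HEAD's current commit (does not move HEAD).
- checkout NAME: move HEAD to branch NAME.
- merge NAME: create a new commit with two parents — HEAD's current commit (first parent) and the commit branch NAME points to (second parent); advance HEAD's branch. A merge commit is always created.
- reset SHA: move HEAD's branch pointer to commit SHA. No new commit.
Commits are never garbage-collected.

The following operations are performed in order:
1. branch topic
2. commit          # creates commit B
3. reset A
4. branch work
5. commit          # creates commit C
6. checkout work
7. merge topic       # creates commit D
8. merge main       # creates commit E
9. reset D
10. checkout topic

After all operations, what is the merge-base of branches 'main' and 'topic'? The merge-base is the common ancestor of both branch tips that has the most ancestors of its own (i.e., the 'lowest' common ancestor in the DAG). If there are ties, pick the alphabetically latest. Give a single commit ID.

Answer: A

Derivation:
After op 1 (branch): HEAD=main@A [main=A topic=A]
After op 2 (commit): HEAD=main@B [main=B topic=A]
After op 3 (reset): HEAD=main@A [main=A topic=A]
After op 4 (branch): HEAD=main@A [main=A topic=A work=A]
After op 5 (commit): HEAD=main@C [main=C topic=A work=A]
After op 6 (checkout): HEAD=work@A [main=C topic=A work=A]
After op 7 (merge): HEAD=work@D [main=C topic=A work=D]
After op 8 (merge): HEAD=work@E [main=C topic=A work=E]
After op 9 (reset): HEAD=work@D [main=C topic=A work=D]
After op 10 (checkout): HEAD=topic@A [main=C topic=A work=D]
ancestors(main=C): ['A', 'C']
ancestors(topic=A): ['A']
common: ['A']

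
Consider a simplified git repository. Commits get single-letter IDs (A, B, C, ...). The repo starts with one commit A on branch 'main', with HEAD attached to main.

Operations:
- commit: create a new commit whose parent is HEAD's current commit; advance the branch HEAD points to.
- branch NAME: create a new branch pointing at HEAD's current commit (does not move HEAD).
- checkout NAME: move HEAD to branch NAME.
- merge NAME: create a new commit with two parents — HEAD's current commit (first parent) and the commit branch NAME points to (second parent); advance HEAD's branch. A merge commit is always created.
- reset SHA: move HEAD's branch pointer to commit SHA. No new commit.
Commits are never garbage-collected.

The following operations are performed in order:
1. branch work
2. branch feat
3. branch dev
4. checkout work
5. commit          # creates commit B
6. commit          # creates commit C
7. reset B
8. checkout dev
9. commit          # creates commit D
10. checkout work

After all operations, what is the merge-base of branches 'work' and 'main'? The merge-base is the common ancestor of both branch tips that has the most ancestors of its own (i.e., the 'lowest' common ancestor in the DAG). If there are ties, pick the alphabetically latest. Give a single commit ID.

After op 1 (branch): HEAD=main@A [main=A work=A]
After op 2 (branch): HEAD=main@A [feat=A main=A work=A]
After op 3 (branch): HEAD=main@A [dev=A feat=A main=A work=A]
After op 4 (checkout): HEAD=work@A [dev=A feat=A main=A work=A]
After op 5 (commit): HEAD=work@B [dev=A feat=A main=A work=B]
After op 6 (commit): HEAD=work@C [dev=A feat=A main=A work=C]
After op 7 (reset): HEAD=work@B [dev=A feat=A main=A work=B]
After op 8 (checkout): HEAD=dev@A [dev=A feat=A main=A work=B]
After op 9 (commit): HEAD=dev@D [dev=D feat=A main=A work=B]
After op 10 (checkout): HEAD=work@B [dev=D feat=A main=A work=B]
ancestors(work=B): ['A', 'B']
ancestors(main=A): ['A']
common: ['A']

Answer: A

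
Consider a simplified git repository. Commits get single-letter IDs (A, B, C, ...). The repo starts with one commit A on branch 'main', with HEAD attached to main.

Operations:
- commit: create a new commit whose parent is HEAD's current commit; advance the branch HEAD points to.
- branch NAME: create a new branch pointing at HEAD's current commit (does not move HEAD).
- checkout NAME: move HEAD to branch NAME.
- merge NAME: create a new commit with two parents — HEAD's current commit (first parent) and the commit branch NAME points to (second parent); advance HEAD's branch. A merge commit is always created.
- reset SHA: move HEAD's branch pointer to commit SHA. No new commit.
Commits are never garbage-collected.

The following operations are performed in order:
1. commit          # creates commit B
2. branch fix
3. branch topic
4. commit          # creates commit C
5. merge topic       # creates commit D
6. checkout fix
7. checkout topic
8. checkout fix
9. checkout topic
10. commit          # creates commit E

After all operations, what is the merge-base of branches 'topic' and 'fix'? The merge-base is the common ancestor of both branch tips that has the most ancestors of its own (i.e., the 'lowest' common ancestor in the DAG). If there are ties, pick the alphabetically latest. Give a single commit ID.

Answer: B

Derivation:
After op 1 (commit): HEAD=main@B [main=B]
After op 2 (branch): HEAD=main@B [fix=B main=B]
After op 3 (branch): HEAD=main@B [fix=B main=B topic=B]
After op 4 (commit): HEAD=main@C [fix=B main=C topic=B]
After op 5 (merge): HEAD=main@D [fix=B main=D topic=B]
After op 6 (checkout): HEAD=fix@B [fix=B main=D topic=B]
After op 7 (checkout): HEAD=topic@B [fix=B main=D topic=B]
After op 8 (checkout): HEAD=fix@B [fix=B main=D topic=B]
After op 9 (checkout): HEAD=topic@B [fix=B main=D topic=B]
After op 10 (commit): HEAD=topic@E [fix=B main=D topic=E]
ancestors(topic=E): ['A', 'B', 'E']
ancestors(fix=B): ['A', 'B']
common: ['A', 'B']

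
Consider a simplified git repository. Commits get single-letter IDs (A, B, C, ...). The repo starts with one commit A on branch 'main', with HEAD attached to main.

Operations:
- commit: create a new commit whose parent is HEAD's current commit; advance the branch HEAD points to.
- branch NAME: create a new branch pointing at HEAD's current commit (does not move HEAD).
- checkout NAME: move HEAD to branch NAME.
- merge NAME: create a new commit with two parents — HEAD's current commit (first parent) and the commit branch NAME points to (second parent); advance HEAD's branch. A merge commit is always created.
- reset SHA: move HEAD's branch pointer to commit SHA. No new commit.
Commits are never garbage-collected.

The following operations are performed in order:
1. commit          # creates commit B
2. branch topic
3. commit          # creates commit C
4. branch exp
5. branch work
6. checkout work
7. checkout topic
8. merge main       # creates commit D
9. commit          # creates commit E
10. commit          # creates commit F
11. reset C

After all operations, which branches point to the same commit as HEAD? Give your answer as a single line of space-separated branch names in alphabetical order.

After op 1 (commit): HEAD=main@B [main=B]
After op 2 (branch): HEAD=main@B [main=B topic=B]
After op 3 (commit): HEAD=main@C [main=C topic=B]
After op 4 (branch): HEAD=main@C [exp=C main=C topic=B]
After op 5 (branch): HEAD=main@C [exp=C main=C topic=B work=C]
After op 6 (checkout): HEAD=work@C [exp=C main=C topic=B work=C]
After op 7 (checkout): HEAD=topic@B [exp=C main=C topic=B work=C]
After op 8 (merge): HEAD=topic@D [exp=C main=C topic=D work=C]
After op 9 (commit): HEAD=topic@E [exp=C main=C topic=E work=C]
After op 10 (commit): HEAD=topic@F [exp=C main=C topic=F work=C]
After op 11 (reset): HEAD=topic@C [exp=C main=C topic=C work=C]

Answer: exp main topic work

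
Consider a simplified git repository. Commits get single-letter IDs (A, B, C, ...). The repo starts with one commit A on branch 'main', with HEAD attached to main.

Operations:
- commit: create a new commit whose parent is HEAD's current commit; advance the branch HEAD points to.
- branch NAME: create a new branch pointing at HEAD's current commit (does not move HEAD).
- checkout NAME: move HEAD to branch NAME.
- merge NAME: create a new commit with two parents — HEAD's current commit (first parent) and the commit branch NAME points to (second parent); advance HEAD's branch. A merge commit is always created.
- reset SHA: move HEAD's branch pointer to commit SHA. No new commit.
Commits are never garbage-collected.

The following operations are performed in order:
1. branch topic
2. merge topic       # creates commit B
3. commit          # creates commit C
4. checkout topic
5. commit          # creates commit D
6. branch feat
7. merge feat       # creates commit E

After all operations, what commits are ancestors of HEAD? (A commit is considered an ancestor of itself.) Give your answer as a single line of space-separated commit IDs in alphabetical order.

Answer: A D E

Derivation:
After op 1 (branch): HEAD=main@A [main=A topic=A]
After op 2 (merge): HEAD=main@B [main=B topic=A]
After op 3 (commit): HEAD=main@C [main=C topic=A]
After op 4 (checkout): HEAD=topic@A [main=C topic=A]
After op 5 (commit): HEAD=topic@D [main=C topic=D]
After op 6 (branch): HEAD=topic@D [feat=D main=C topic=D]
After op 7 (merge): HEAD=topic@E [feat=D main=C topic=E]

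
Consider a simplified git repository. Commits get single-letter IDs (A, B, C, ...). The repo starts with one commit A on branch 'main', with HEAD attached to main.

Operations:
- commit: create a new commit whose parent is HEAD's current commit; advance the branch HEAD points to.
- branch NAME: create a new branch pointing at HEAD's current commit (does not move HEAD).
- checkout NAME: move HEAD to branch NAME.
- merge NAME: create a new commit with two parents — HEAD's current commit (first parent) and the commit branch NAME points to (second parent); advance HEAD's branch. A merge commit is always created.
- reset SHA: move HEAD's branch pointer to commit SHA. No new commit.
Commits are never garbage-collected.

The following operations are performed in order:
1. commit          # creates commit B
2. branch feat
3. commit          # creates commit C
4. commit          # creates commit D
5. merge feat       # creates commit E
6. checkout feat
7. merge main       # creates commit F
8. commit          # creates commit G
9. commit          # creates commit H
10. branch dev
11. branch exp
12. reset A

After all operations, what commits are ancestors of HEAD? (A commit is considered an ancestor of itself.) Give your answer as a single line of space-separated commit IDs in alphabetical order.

After op 1 (commit): HEAD=main@B [main=B]
After op 2 (branch): HEAD=main@B [feat=B main=B]
After op 3 (commit): HEAD=main@C [feat=B main=C]
After op 4 (commit): HEAD=main@D [feat=B main=D]
After op 5 (merge): HEAD=main@E [feat=B main=E]
After op 6 (checkout): HEAD=feat@B [feat=B main=E]
After op 7 (merge): HEAD=feat@F [feat=F main=E]
After op 8 (commit): HEAD=feat@G [feat=G main=E]
After op 9 (commit): HEAD=feat@H [feat=H main=E]
After op 10 (branch): HEAD=feat@H [dev=H feat=H main=E]
After op 11 (branch): HEAD=feat@H [dev=H exp=H feat=H main=E]
After op 12 (reset): HEAD=feat@A [dev=H exp=H feat=A main=E]

Answer: A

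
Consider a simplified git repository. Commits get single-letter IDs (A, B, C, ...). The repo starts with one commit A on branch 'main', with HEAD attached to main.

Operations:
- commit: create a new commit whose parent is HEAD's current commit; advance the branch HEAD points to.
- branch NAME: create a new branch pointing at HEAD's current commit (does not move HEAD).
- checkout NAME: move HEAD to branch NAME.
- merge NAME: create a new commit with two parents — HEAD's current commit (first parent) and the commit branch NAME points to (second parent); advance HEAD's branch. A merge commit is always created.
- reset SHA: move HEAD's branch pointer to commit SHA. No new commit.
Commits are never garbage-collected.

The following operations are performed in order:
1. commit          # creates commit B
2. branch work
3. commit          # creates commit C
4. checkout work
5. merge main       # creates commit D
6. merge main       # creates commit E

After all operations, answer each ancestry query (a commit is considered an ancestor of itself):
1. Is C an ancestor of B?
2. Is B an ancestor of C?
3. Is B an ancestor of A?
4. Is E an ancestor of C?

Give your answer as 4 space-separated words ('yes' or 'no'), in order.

Answer: no yes no no

Derivation:
After op 1 (commit): HEAD=main@B [main=B]
After op 2 (branch): HEAD=main@B [main=B work=B]
After op 3 (commit): HEAD=main@C [main=C work=B]
After op 4 (checkout): HEAD=work@B [main=C work=B]
After op 5 (merge): HEAD=work@D [main=C work=D]
After op 6 (merge): HEAD=work@E [main=C work=E]
ancestors(B) = {A,B}; C in? no
ancestors(C) = {A,B,C}; B in? yes
ancestors(A) = {A}; B in? no
ancestors(C) = {A,B,C}; E in? no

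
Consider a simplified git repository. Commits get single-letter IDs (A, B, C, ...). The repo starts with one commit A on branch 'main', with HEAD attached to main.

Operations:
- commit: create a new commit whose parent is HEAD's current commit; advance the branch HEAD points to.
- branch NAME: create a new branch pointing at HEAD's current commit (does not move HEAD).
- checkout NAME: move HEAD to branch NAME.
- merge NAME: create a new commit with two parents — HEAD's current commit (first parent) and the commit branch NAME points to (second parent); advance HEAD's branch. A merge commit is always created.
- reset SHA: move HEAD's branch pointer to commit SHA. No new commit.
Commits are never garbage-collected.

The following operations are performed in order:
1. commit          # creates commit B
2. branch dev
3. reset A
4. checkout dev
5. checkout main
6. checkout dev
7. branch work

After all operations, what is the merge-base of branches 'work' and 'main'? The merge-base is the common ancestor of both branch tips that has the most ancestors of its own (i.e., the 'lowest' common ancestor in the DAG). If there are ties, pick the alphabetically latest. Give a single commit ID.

After op 1 (commit): HEAD=main@B [main=B]
After op 2 (branch): HEAD=main@B [dev=B main=B]
After op 3 (reset): HEAD=main@A [dev=B main=A]
After op 4 (checkout): HEAD=dev@B [dev=B main=A]
After op 5 (checkout): HEAD=main@A [dev=B main=A]
After op 6 (checkout): HEAD=dev@B [dev=B main=A]
After op 7 (branch): HEAD=dev@B [dev=B main=A work=B]
ancestors(work=B): ['A', 'B']
ancestors(main=A): ['A']
common: ['A']

Answer: A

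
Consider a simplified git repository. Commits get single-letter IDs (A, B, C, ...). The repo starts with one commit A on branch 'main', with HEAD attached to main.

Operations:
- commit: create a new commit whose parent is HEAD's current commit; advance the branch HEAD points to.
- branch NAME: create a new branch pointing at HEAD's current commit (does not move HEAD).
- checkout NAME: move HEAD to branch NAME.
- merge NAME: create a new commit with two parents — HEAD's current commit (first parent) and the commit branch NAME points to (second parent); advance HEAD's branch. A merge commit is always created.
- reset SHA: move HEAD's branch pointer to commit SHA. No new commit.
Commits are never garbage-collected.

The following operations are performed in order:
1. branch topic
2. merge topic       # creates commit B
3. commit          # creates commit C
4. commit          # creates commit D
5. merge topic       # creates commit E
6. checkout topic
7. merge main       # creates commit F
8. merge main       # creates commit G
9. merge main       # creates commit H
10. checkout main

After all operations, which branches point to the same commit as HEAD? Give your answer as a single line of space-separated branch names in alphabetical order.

After op 1 (branch): HEAD=main@A [main=A topic=A]
After op 2 (merge): HEAD=main@B [main=B topic=A]
After op 3 (commit): HEAD=main@C [main=C topic=A]
After op 4 (commit): HEAD=main@D [main=D topic=A]
After op 5 (merge): HEAD=main@E [main=E topic=A]
After op 6 (checkout): HEAD=topic@A [main=E topic=A]
After op 7 (merge): HEAD=topic@F [main=E topic=F]
After op 8 (merge): HEAD=topic@G [main=E topic=G]
After op 9 (merge): HEAD=topic@H [main=E topic=H]
After op 10 (checkout): HEAD=main@E [main=E topic=H]

Answer: main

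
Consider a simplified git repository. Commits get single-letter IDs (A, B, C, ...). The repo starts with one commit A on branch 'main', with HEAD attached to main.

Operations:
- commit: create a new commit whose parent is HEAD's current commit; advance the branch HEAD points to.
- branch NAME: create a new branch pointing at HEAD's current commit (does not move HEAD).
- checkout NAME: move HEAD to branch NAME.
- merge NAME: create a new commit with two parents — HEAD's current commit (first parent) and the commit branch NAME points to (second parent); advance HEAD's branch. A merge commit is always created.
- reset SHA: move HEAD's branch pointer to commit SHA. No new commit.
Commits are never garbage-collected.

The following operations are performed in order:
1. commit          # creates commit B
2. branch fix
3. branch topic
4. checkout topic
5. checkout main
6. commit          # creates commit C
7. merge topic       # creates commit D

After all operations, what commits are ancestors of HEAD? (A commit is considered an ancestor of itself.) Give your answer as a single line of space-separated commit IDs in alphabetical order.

After op 1 (commit): HEAD=main@B [main=B]
After op 2 (branch): HEAD=main@B [fix=B main=B]
After op 3 (branch): HEAD=main@B [fix=B main=B topic=B]
After op 4 (checkout): HEAD=topic@B [fix=B main=B topic=B]
After op 5 (checkout): HEAD=main@B [fix=B main=B topic=B]
After op 6 (commit): HEAD=main@C [fix=B main=C topic=B]
After op 7 (merge): HEAD=main@D [fix=B main=D topic=B]

Answer: A B C D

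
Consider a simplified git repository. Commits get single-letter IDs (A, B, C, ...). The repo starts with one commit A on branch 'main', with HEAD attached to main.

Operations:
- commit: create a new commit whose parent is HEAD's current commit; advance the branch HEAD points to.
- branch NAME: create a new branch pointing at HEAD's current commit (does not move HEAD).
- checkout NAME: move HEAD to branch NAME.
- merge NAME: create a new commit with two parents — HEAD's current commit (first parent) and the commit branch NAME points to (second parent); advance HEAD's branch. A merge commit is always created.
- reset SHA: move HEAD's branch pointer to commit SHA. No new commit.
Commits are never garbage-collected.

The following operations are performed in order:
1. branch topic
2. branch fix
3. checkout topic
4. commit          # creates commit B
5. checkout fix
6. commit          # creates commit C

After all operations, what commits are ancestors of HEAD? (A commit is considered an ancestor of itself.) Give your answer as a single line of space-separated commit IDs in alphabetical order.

Answer: A C

Derivation:
After op 1 (branch): HEAD=main@A [main=A topic=A]
After op 2 (branch): HEAD=main@A [fix=A main=A topic=A]
After op 3 (checkout): HEAD=topic@A [fix=A main=A topic=A]
After op 4 (commit): HEAD=topic@B [fix=A main=A topic=B]
After op 5 (checkout): HEAD=fix@A [fix=A main=A topic=B]
After op 6 (commit): HEAD=fix@C [fix=C main=A topic=B]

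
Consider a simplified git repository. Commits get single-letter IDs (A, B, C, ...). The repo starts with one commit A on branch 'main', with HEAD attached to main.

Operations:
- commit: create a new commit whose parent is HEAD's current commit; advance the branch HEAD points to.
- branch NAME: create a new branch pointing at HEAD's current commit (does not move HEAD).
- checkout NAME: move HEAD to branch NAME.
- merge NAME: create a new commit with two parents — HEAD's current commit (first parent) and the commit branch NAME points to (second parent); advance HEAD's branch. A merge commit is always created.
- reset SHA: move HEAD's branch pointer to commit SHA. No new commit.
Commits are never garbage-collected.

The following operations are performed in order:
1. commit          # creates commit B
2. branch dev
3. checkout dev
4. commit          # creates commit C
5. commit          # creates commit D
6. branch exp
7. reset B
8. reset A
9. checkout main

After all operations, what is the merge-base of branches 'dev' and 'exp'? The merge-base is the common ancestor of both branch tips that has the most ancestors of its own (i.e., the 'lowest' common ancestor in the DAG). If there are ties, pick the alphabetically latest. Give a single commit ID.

Answer: A

Derivation:
After op 1 (commit): HEAD=main@B [main=B]
After op 2 (branch): HEAD=main@B [dev=B main=B]
After op 3 (checkout): HEAD=dev@B [dev=B main=B]
After op 4 (commit): HEAD=dev@C [dev=C main=B]
After op 5 (commit): HEAD=dev@D [dev=D main=B]
After op 6 (branch): HEAD=dev@D [dev=D exp=D main=B]
After op 7 (reset): HEAD=dev@B [dev=B exp=D main=B]
After op 8 (reset): HEAD=dev@A [dev=A exp=D main=B]
After op 9 (checkout): HEAD=main@B [dev=A exp=D main=B]
ancestors(dev=A): ['A']
ancestors(exp=D): ['A', 'B', 'C', 'D']
common: ['A']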